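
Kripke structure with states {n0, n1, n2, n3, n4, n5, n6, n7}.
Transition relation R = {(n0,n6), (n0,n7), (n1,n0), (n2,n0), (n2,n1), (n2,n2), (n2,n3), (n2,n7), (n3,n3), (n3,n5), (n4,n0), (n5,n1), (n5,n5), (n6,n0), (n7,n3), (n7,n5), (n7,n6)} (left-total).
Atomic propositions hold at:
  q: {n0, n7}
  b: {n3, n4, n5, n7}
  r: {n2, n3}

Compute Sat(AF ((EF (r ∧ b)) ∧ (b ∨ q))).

Sat(r ∧ b) = {n3}
EF (r ∧ b): least fixpoint, start Z0 = {n3}, add states with some successor in Z. Z1 = {n2, n3, n7}; Z2 = {n0, n2, n3, n7}; Z3 = {n0, n1, n2, n3, n4, n6, n7}; Z4 = {n0, n1, n2, n3, n4, n5, n6, n7}; fixed.
Sat(EF (r ∧ b)) = {n0, n1, n2, n3, n4, n5, n6, n7}
Sat(b ∨ q) = {n0, n3, n4, n5, n7}
Sat((EF (r ∧ b)) ∧ (b ∨ q)) = {n0, n3, n4, n5, n7}
AF ((EF (r ∧ b)) ∧ (b ∨ q)): least fixpoint, start Z0 = {n0, n3, n4, n5, n7}, add states with every successor in Z. Z1 = {n0, n1, n3, n4, n5, n6, n7}; fixed.
Sat(AF ((EF (r ∧ b)) ∧ (b ∨ q))) = {n0, n1, n3, n4, n5, n6, n7}

{n0, n1, n3, n4, n5, n6, n7}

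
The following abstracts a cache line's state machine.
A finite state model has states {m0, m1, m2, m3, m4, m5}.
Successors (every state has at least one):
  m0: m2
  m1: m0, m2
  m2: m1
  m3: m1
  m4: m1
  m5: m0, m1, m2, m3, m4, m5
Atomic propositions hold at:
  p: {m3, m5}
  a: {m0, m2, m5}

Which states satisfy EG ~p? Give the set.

{m0, m1, m2, m4}

Sat(~p) = {m0, m1, m2, m4}
EG ~p: greatest fixpoint, start Z0 = {m0, m1, m2, m4}, keep only states in Sat with some successor in Z. Already a fixed point.
Sat(EG ~p) = {m0, m1, m2, m4}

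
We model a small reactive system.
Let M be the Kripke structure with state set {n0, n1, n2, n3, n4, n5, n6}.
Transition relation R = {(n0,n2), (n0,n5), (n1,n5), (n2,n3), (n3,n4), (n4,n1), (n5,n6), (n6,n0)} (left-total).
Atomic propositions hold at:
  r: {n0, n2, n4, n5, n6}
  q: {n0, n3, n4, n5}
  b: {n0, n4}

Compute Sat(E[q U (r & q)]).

{n0, n3, n4, n5}

Sat(r & q) = {n0, n4, n5}
E[q U (r & q)]: least fixpoint, start Z0 = Sat((r & q)) = {n0, n4, n5}, add states in Sat(q) with some successor in Z. Z1 = {n0, n3, n4, n5}; fixed.
Sat(E[q U (r & q)]) = {n0, n3, n4, n5}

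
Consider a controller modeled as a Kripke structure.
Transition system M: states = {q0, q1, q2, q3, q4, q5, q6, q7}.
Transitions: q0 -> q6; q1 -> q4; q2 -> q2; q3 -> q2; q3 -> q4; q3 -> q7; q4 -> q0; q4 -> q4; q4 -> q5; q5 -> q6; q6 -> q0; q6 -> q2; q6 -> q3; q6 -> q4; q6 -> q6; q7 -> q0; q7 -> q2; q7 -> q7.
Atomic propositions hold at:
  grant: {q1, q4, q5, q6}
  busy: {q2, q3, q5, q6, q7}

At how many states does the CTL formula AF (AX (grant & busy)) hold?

2

Sat(grant & busy) = {q5, q6}
Sat(AX (grant & busy)) = {s : every successor in {q5, q6}} = {q0, q5}
AF (AX (grant & busy)): least fixpoint, start Z0 = {q0, q5}, add states with every successor in Z. Already a fixed point.
Sat(AF (AX (grant & busy))) = {q0, q5}
|Sat(AF (AX (grant & busy)))| = |{q0, q5}| = 2.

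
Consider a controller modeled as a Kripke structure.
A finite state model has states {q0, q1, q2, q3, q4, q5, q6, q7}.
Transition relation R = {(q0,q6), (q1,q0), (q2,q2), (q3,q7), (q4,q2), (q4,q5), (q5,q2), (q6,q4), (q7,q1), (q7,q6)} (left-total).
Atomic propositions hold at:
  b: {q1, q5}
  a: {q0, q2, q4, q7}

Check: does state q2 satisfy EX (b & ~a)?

Sat(~a) = {q1, q3, q5, q6}
Sat(b & ~a) = {q1, q5}
Sat(EX (b & ~a)) = {s : some successor in {q1, q5}} = {q4, q7}
q2 ∉ Sat(EX (b & ~a)) = {q4, q7}, so the formula does not hold at q2.

No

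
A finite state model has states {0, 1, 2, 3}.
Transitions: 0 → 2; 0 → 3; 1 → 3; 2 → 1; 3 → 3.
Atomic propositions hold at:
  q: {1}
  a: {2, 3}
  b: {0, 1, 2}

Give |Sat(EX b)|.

2

Sat(EX b) = {s : some successor in {0, 1, 2}} = {0, 2}
|Sat(EX b)| = |{0, 2}| = 2.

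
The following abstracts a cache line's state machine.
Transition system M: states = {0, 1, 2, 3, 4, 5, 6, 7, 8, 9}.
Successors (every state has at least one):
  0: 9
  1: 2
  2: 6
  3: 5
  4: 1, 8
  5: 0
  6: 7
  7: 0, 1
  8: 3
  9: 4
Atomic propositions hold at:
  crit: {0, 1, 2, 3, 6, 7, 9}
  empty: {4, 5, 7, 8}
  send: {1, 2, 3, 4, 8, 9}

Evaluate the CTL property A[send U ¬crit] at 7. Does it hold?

No

Sat(¬crit) = {4, 5, 8}
A[send U ¬crit]: least fixpoint, start Z0 = Sat(¬crit) = {4, 5, 8}, add states in Sat(send) with every successor in Z. Z1 = {3, 4, 5, 8, 9}; fixed.
Sat(A[send U ¬crit]) = {3, 4, 5, 8, 9}
7 ∉ Sat(A[send U ¬crit]) = {3, 4, 5, 8, 9}, so the formula does not hold at 7.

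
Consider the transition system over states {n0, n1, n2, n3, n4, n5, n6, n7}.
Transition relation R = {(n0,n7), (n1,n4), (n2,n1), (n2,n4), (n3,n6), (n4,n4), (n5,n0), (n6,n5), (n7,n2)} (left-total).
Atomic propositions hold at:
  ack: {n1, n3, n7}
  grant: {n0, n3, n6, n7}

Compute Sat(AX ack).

{n0}

Sat(AX ack) = {s : every successor in {n1, n3, n7}} = {n0}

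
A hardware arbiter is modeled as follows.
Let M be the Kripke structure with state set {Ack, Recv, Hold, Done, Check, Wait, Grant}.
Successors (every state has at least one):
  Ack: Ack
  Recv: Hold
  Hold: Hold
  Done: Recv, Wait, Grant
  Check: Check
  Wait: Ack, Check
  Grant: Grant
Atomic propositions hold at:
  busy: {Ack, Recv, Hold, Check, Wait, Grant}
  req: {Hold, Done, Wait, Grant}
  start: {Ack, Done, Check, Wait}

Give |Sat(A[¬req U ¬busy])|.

1

Sat(¬req) = {Ack, Recv, Check}
Sat(¬busy) = {Done}
A[¬req U ¬busy]: least fixpoint, start Z0 = Sat(¬busy) = {Done}, add states in Sat(¬req) with every successor in Z. Already a fixed point.
Sat(A[¬req U ¬busy]) = {Done}
|Sat(A[¬req U ¬busy])| = |{Done}| = 1.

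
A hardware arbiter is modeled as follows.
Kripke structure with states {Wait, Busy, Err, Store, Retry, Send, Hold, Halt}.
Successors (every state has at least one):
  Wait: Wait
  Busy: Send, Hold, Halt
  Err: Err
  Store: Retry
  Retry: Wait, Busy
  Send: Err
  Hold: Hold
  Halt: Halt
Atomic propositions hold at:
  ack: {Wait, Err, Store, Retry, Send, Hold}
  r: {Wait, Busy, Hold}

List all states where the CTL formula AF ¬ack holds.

{Busy, Halt}

Sat(¬ack) = {Busy, Halt}
AF ¬ack: least fixpoint, start Z0 = {Busy, Halt}, add states with every successor in Z. Already a fixed point.
Sat(AF ¬ack) = {Busy, Halt}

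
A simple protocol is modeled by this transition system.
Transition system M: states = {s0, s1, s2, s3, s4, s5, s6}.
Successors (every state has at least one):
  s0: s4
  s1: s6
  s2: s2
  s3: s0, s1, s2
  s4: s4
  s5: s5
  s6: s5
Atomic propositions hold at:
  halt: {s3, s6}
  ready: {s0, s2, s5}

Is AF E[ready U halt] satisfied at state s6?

Yes

E[ready U halt]: least fixpoint, start Z0 = Sat(halt) = {s3, s6}, add states in Sat(ready) with some successor in Z. Already a fixed point.
Sat(E[ready U halt]) = {s3, s6}
AF E[ready U halt]: least fixpoint, start Z0 = {s3, s6}, add states with every successor in Z. Z1 = {s1, s3, s6}; fixed.
Sat(AF E[ready U halt]) = {s1, s3, s6}
s6 ∈ Sat(AF E[ready U halt]) = {s1, s3, s6}, so the formula holds at s6.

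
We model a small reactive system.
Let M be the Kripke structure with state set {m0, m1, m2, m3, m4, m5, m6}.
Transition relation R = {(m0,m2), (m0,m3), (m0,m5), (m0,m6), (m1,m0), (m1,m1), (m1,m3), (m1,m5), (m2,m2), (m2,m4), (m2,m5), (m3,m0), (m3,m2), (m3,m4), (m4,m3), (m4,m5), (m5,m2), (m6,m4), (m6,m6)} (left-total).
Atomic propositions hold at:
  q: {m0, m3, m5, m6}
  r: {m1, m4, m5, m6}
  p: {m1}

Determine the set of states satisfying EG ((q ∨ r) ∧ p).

{m1}

Sat(q ∨ r) = {m0, m1, m3, m4, m5, m6}
Sat((q ∨ r) ∧ p) = {m1}
EG ((q ∨ r) ∧ p): greatest fixpoint, start Z0 = {m1}, keep only states in Sat with some successor in Z. Already a fixed point.
Sat(EG ((q ∨ r) ∧ p)) = {m1}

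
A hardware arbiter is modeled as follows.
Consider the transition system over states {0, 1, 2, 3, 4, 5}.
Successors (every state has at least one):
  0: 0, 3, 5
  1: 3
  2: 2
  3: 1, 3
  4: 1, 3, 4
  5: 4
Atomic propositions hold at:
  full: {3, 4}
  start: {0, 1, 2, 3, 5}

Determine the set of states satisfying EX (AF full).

{0, 1, 3, 4, 5}

AF full: least fixpoint, start Z0 = {3, 4}, add states with every successor in Z. Z1 = {1, 3, 4, 5}; fixed.
Sat(AF full) = {1, 3, 4, 5}
Sat(EX (AF full)) = {s : some successor in {1, 3, 4, 5}} = {0, 1, 3, 4, 5}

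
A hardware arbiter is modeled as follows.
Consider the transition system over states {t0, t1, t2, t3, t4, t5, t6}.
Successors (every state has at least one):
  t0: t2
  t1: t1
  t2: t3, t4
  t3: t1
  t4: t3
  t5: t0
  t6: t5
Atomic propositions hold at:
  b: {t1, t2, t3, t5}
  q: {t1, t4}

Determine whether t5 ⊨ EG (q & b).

Sat(q & b) = {t1}
EG (q & b): greatest fixpoint, start Z0 = {t1}, keep only states in Sat with some successor in Z. Already a fixed point.
Sat(EG (q & b)) = {t1}
t5 ∉ Sat(EG (q & b)) = {t1}, so the formula does not hold at t5.

No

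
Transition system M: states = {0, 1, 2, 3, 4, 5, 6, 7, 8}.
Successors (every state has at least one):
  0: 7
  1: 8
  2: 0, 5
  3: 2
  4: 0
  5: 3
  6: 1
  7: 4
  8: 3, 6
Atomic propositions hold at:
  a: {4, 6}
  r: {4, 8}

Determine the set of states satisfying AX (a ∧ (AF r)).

AF r: least fixpoint, start Z0 = {4, 8}, add states with every successor in Z. Z1 = {1, 4, 7, 8}; Z2 = {0, 1, 4, 6, 7, 8}; fixed.
Sat(AF r) = {0, 1, 4, 6, 7, 8}
Sat(a ∧ (AF r)) = {4, 6}
Sat(AX (a ∧ (AF r))) = {s : every successor in {4, 6}} = {7}

{7}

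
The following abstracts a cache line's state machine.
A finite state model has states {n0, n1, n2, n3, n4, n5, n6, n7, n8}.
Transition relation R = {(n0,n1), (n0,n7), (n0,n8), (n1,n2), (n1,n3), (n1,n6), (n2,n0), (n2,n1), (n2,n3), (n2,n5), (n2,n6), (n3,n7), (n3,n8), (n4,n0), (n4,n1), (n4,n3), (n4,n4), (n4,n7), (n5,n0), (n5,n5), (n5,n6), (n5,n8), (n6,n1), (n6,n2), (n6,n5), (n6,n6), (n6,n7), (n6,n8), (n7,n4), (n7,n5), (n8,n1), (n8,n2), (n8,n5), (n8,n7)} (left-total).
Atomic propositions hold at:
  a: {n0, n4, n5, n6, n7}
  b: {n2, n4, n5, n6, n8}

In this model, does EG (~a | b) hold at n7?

Sat(~a) = {n1, n2, n3, n8}
Sat(~a | b) = {n1, n2, n3, n4, n5, n6, n8}
EG (~a | b): greatest fixpoint, start Z0 = {n1, n2, n3, n4, n5, n6, n8}, keep only states in Sat with some successor in Z. Already a fixed point.
Sat(EG (~a | b)) = {n1, n2, n3, n4, n5, n6, n8}
n7 ∉ Sat(EG (~a | b)) = {n1, n2, n3, n4, n5, n6, n8}, so the formula does not hold at n7.

No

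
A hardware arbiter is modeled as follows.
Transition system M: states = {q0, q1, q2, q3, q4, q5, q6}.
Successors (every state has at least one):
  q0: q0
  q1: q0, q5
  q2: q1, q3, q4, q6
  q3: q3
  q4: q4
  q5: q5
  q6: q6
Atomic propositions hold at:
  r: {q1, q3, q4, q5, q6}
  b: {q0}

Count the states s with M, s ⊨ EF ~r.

Sat(~r) = {q0, q2}
EF ~r: least fixpoint, start Z0 = {q0, q2}, add states with some successor in Z. Z1 = {q0, q1, q2}; fixed.
Sat(EF ~r) = {q0, q1, q2}
|Sat(EF ~r)| = |{q0, q1, q2}| = 3.

3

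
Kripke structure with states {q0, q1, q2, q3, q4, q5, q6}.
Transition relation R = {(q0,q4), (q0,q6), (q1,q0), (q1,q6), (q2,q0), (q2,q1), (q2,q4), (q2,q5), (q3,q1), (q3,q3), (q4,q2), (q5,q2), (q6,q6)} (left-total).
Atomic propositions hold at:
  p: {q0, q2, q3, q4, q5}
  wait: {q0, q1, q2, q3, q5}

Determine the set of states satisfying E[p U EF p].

{q0, q1, q2, q3, q4, q5}

EF p: least fixpoint, start Z0 = {q0, q2, q3, q4, q5}, add states with some successor in Z. Z1 = {q0, q1, q2, q3, q4, q5}; fixed.
Sat(EF p) = {q0, q1, q2, q3, q4, q5}
E[p U EF p]: least fixpoint, start Z0 = Sat(EF p) = {q0, q1, q2, q3, q4, q5}, add states in Sat(p) with some successor in Z. Already a fixed point.
Sat(E[p U EF p]) = {q0, q1, q2, q3, q4, q5}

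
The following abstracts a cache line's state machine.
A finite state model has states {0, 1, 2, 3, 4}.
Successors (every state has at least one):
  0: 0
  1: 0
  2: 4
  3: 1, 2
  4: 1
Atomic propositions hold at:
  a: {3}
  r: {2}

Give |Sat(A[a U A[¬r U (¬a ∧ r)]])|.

1

Sat(¬r) = {0, 1, 3, 4}
Sat(¬a) = {0, 1, 2, 4}
Sat(¬a ∧ r) = {2}
A[¬r U (¬a ∧ r)]: least fixpoint, start Z0 = Sat((¬a ∧ r)) = {2}, add states in Sat(¬r) with every successor in Z. Already a fixed point.
Sat(A[¬r U (¬a ∧ r)]) = {2}
A[a U A[¬r U (¬a ∧ r)]]: least fixpoint, start Z0 = Sat(A[¬r U (¬a ∧ r)]) = {2}, add states in Sat(a) with every successor in Z. Already a fixed point.
Sat(A[a U A[¬r U (¬a ∧ r)]]) = {2}
|Sat(A[a U A[¬r U (¬a ∧ r)]])| = |{2}| = 1.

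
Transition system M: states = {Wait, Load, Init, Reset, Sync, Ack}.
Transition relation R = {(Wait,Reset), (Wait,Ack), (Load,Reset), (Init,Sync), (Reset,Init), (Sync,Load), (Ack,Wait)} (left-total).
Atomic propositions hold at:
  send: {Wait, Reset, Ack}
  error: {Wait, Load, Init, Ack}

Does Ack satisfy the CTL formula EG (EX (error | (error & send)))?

Sat(error & send) = {Wait, Ack}
Sat(error | (error & send)) = {Wait, Load, Init, Ack}
Sat(EX (error | (error & send))) = {s : some successor in {Wait, Load, Init, Ack}} = {Wait, Reset, Sync, Ack}
EG (EX (error | (error & send))): greatest fixpoint, start Z0 = {Wait, Reset, Sync, Ack}, keep only states in Sat with some successor in Z. Z1 = {Wait, Ack}; fixed.
Sat(EG (EX (error | (error & send)))) = {Wait, Ack}
Ack ∈ Sat(EG (EX (error | (error & send)))) = {Wait, Ack}, so the formula holds at Ack.

Yes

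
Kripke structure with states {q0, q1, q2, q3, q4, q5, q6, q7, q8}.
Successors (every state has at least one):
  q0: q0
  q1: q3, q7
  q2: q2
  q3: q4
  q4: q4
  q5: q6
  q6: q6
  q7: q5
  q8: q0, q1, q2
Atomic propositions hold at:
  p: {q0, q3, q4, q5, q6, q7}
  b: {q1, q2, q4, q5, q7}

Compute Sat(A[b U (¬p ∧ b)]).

{q1, q2}

Sat(¬p) = {q1, q2, q8}
Sat(¬p ∧ b) = {q1, q2}
A[b U (¬p ∧ b)]: least fixpoint, start Z0 = Sat((¬p ∧ b)) = {q1, q2}, add states in Sat(b) with every successor in Z. Already a fixed point.
Sat(A[b U (¬p ∧ b)]) = {q1, q2}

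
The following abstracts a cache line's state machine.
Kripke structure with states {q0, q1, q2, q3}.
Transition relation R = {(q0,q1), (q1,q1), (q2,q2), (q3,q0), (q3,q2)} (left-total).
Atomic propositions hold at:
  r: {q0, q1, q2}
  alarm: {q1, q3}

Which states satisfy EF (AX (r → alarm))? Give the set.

Sat(r → alarm) = {q1, q3}
Sat(AX (r → alarm)) = {s : every successor in {q1, q3}} = {q0, q1}
EF (AX (r → alarm)): least fixpoint, start Z0 = {q0, q1}, add states with some successor in Z. Z1 = {q0, q1, q3}; fixed.
Sat(EF (AX (r → alarm))) = {q0, q1, q3}

{q0, q1, q3}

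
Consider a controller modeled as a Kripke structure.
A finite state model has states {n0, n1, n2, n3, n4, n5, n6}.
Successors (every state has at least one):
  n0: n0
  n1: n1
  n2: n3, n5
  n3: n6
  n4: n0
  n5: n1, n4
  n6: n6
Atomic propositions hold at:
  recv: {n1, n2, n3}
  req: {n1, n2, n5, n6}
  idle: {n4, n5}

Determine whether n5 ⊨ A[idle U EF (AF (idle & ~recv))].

Yes

Sat(~recv) = {n0, n4, n5, n6}
Sat(idle & ~recv) = {n4, n5}
AF (idle & ~recv): least fixpoint, start Z0 = {n4, n5}, add states with every successor in Z. Already a fixed point.
Sat(AF (idle & ~recv)) = {n4, n5}
EF (AF (idle & ~recv)): least fixpoint, start Z0 = {n4, n5}, add states with some successor in Z. Z1 = {n2, n4, n5}; fixed.
Sat(EF (AF (idle & ~recv))) = {n2, n4, n5}
A[idle U EF (AF (idle & ~recv))]: least fixpoint, start Z0 = Sat(EF (AF (idle & ~recv))) = {n2, n4, n5}, add states in Sat(idle) with every successor in Z. Already a fixed point.
Sat(A[idle U EF (AF (idle & ~recv))]) = {n2, n4, n5}
n5 ∈ Sat(A[idle U EF (AF (idle & ~recv))]) = {n2, n4, n5}, so the formula holds at n5.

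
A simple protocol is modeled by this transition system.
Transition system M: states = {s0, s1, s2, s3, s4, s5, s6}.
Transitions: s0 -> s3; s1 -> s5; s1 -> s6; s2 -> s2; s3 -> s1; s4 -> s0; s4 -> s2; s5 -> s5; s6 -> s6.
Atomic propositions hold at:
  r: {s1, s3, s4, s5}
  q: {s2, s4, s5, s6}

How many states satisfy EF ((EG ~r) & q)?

Sat(~r) = {s0, s2, s6}
EG ~r: greatest fixpoint, start Z0 = {s0, s2, s6}, keep only states in Sat with some successor in Z. Z1 = {s2, s6}; fixed.
Sat(EG ~r) = {s2, s6}
Sat((EG ~r) & q) = {s2, s6}
EF ((EG ~r) & q): least fixpoint, start Z0 = {s2, s6}, add states with some successor in Z. Z1 = {s1, s2, s4, s6}; Z2 = {s1, s2, s3, s4, s6}; Z3 = {s0, s1, s2, s3, s4, s6}; fixed.
Sat(EF ((EG ~r) & q)) = {s0, s1, s2, s3, s4, s6}
|Sat(EF ((EG ~r) & q))| = |{s0, s1, s2, s3, s4, s6}| = 6.

6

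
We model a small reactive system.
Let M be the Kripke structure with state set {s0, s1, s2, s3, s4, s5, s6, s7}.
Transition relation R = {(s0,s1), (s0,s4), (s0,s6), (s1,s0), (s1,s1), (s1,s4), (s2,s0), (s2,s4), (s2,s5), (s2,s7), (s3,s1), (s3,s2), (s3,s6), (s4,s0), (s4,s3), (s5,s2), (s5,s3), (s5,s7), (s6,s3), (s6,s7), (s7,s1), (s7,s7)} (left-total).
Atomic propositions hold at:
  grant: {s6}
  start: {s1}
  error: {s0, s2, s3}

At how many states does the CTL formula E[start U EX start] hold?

Sat(EX start) = {s : some successor in {s1}} = {s0, s1, s3, s7}
E[start U EX start]: least fixpoint, start Z0 = Sat(EX start) = {s0, s1, s3, s7}, add states in Sat(start) with some successor in Z. Already a fixed point.
Sat(E[start U EX start]) = {s0, s1, s3, s7}
|Sat(E[start U EX start])| = |{s0, s1, s3, s7}| = 4.

4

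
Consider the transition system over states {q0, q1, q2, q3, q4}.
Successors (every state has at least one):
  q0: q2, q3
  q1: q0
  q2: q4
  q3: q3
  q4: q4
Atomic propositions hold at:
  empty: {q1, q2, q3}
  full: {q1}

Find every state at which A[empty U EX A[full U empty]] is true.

A[full U empty]: least fixpoint, start Z0 = Sat(empty) = {q1, q2, q3}, add states in Sat(full) with every successor in Z. Already a fixed point.
Sat(A[full U empty]) = {q1, q2, q3}
Sat(EX A[full U empty]) = {s : some successor in {q1, q2, q3}} = {q0, q3}
A[empty U EX A[full U empty]]: least fixpoint, start Z0 = Sat(EX A[full U empty]) = {q0, q3}, add states in Sat(empty) with every successor in Z. Z1 = {q0, q1, q3}; fixed.
Sat(A[empty U EX A[full U empty]]) = {q0, q1, q3}

{q0, q1, q3}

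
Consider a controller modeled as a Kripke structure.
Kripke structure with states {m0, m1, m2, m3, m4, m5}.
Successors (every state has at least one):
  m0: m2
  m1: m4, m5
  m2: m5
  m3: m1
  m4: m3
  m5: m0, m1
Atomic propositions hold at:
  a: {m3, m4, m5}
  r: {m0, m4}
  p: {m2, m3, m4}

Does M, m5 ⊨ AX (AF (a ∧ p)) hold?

No

Sat(a ∧ p) = {m3, m4}
AF (a ∧ p): least fixpoint, start Z0 = {m3, m4}, add states with every successor in Z. Already a fixed point.
Sat(AF (a ∧ p)) = {m3, m4}
Sat(AX (AF (a ∧ p))) = {s : every successor in {m3, m4}} = {m4}
m5 ∉ Sat(AX (AF (a ∧ p))) = {m4}, so the formula does not hold at m5.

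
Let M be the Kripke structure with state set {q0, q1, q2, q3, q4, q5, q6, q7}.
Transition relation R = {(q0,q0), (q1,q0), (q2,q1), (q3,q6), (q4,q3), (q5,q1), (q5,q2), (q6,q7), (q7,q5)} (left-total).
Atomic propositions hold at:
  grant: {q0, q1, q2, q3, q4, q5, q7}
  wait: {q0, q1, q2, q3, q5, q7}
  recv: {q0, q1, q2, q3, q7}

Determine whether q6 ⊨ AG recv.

No

AG recv: greatest fixpoint, start Z0 = {q0, q1, q2, q3, q7}, keep only states in Sat with every successor in Z. Z1 = {q0, q1, q2}; fixed.
Sat(AG recv) = {q0, q1, q2}
q6 ∉ Sat(AG recv) = {q0, q1, q2}, so the formula does not hold at q6.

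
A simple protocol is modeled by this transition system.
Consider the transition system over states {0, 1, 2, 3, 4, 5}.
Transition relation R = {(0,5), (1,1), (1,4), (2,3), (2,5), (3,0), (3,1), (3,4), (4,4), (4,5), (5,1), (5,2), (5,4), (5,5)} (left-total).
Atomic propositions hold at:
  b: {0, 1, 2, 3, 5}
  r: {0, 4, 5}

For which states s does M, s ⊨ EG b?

EG b: greatest fixpoint, start Z0 = {0, 1, 2, 3, 5}, keep only states in Sat with some successor in Z. Already a fixed point.
Sat(EG b) = {0, 1, 2, 3, 5}

{0, 1, 2, 3, 5}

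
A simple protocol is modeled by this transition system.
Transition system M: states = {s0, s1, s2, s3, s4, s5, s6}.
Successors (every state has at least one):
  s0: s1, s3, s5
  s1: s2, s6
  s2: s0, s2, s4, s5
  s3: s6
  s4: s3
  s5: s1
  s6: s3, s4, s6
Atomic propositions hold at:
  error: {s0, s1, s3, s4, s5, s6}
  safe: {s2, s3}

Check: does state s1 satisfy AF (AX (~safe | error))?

Sat(~safe) = {s0, s1, s4, s5, s6}
Sat(~safe | error) = {s0, s1, s3, s4, s5, s6}
Sat(AX (~safe | error)) = {s : every successor in {s0, s1, s3, s4, s5, s6}} = {s0, s3, s4, s5, s6}
AF (AX (~safe | error)): least fixpoint, start Z0 = {s0, s3, s4, s5, s6}, add states with every successor in Z. Already a fixed point.
Sat(AF (AX (~safe | error))) = {s0, s3, s4, s5, s6}
s1 ∉ Sat(AF (AX (~safe | error))) = {s0, s3, s4, s5, s6}, so the formula does not hold at s1.

No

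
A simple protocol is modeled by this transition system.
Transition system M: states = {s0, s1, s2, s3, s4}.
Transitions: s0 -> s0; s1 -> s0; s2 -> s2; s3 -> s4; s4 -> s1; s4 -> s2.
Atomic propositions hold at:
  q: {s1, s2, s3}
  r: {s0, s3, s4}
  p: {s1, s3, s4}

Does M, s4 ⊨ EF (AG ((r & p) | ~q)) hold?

Yes

Sat(r & p) = {s3, s4}
Sat(~q) = {s0, s4}
Sat((r & p) | ~q) = {s0, s3, s4}
AG ((r & p) | ~q): greatest fixpoint, start Z0 = {s0, s3, s4}, keep only states in Sat with every successor in Z. Z1 = {s0, s3}; Z2 = {s0}; fixed.
Sat(AG ((r & p) | ~q)) = {s0}
EF (AG ((r & p) | ~q)): least fixpoint, start Z0 = {s0}, add states with some successor in Z. Z1 = {s0, s1}; Z2 = {s0, s1, s4}; Z3 = {s0, s1, s3, s4}; fixed.
Sat(EF (AG ((r & p) | ~q))) = {s0, s1, s3, s4}
s4 ∈ Sat(EF (AG ((r & p) | ~q))) = {s0, s1, s3, s4}, so the formula holds at s4.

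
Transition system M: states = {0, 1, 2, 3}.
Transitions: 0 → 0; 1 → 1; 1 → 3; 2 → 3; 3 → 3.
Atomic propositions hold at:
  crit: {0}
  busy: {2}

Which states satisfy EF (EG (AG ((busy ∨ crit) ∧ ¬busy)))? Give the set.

{0}

Sat(busy ∨ crit) = {0, 2}
Sat(¬busy) = {0, 1, 3}
Sat((busy ∨ crit) ∧ ¬busy) = {0}
AG ((busy ∨ crit) ∧ ¬busy): greatest fixpoint, start Z0 = {0}, keep only states in Sat with every successor in Z. Already a fixed point.
Sat(AG ((busy ∨ crit) ∧ ¬busy)) = {0}
EG (AG ((busy ∨ crit) ∧ ¬busy)): greatest fixpoint, start Z0 = {0}, keep only states in Sat with some successor in Z. Already a fixed point.
Sat(EG (AG ((busy ∨ crit) ∧ ¬busy))) = {0}
EF (EG (AG ((busy ∨ crit) ∧ ¬busy))): least fixpoint, start Z0 = {0}, add states with some successor in Z. Already a fixed point.
Sat(EF (EG (AG ((busy ∨ crit) ∧ ¬busy)))) = {0}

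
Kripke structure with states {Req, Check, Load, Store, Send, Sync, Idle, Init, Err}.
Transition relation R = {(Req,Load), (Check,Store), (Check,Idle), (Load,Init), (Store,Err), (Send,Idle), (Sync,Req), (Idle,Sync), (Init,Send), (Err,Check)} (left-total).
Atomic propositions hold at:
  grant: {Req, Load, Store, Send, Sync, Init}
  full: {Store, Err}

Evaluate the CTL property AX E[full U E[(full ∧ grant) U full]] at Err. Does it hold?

Sat(full ∧ grant) = {Store}
E[(full ∧ grant) U full]: least fixpoint, start Z0 = Sat(full) = {Store, Err}, add states in Sat(full ∧ grant) with some successor in Z. Already a fixed point.
Sat(E[(full ∧ grant) U full]) = {Store, Err}
E[full U E[(full ∧ grant) U full]]: least fixpoint, start Z0 = Sat(E[(full ∧ grant) U full]) = {Store, Err}, add states in Sat(full) with some successor in Z. Already a fixed point.
Sat(E[full U E[(full ∧ grant) U full]]) = {Store, Err}
Sat(AX E[full U E[(full ∧ grant) U full]]) = {s : every successor in {Store, Err}} = {Store}
Err ∉ Sat(AX E[full U E[(full ∧ grant) U full]]) = {Store}, so the formula does not hold at Err.

No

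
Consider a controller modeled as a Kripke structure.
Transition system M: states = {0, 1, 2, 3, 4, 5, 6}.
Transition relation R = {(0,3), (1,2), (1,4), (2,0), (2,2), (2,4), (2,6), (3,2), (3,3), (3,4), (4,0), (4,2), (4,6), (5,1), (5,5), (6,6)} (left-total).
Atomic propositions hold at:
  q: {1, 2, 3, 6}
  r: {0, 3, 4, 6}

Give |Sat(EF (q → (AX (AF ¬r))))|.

Sat(¬r) = {1, 2, 5}
AF ¬r: least fixpoint, start Z0 = {1, 2, 5}, add states with every successor in Z. Already a fixed point.
Sat(AF ¬r) = {1, 2, 5}
Sat(AX (AF ¬r)) = {s : every successor in {1, 2, 5}} = {5}
Sat(q → (AX (AF ¬r))) = {0, 4, 5}
EF (q → (AX (AF ¬r))): least fixpoint, start Z0 = {0, 4, 5}, add states with some successor in Z. Z1 = {0, 1, 2, 3, 4, 5}; fixed.
Sat(EF (q → (AX (AF ¬r)))) = {0, 1, 2, 3, 4, 5}
|Sat(EF (q → (AX (AF ¬r))))| = |{0, 1, 2, 3, 4, 5}| = 6.

6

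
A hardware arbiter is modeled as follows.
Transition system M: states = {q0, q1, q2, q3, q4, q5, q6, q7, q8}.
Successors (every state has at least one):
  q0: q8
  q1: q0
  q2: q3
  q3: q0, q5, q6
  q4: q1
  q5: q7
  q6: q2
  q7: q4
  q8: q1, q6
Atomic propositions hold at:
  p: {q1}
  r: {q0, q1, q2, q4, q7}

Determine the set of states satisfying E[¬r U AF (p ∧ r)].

{q1, q3, q4, q5, q7, q8}

Sat(¬r) = {q3, q5, q6, q8}
Sat(p ∧ r) = {q1}
AF (p ∧ r): least fixpoint, start Z0 = {q1}, add states with every successor in Z. Z1 = {q1, q4}; Z2 = {q1, q4, q7}; Z3 = {q1, q4, q5, q7}; fixed.
Sat(AF (p ∧ r)) = {q1, q4, q5, q7}
E[¬r U AF (p ∧ r)]: least fixpoint, start Z0 = Sat(AF (p ∧ r)) = {q1, q4, q5, q7}, add states in Sat(¬r) with some successor in Z. Z1 = {q1, q3, q4, q5, q7, q8}; fixed.
Sat(E[¬r U AF (p ∧ r)]) = {q1, q3, q4, q5, q7, q8}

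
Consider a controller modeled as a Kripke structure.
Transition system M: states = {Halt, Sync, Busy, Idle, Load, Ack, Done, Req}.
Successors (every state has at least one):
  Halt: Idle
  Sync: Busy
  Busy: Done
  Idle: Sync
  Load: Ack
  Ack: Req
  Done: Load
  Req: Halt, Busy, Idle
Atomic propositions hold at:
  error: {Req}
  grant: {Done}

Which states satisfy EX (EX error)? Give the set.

{Load}

Sat(EX error) = {s : some successor in {Req}} = {Ack}
Sat(EX (EX error)) = {s : some successor in {Ack}} = {Load}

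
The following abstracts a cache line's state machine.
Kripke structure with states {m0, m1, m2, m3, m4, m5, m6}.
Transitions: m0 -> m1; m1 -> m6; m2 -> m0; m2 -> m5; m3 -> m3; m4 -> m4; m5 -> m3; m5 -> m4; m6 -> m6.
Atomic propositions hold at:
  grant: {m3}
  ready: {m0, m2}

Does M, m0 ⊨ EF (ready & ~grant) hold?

Yes

Sat(~grant) = {m0, m1, m2, m4, m5, m6}
Sat(ready & ~grant) = {m0, m2}
EF (ready & ~grant): least fixpoint, start Z0 = {m0, m2}, add states with some successor in Z. Already a fixed point.
Sat(EF (ready & ~grant)) = {m0, m2}
m0 ∈ Sat(EF (ready & ~grant)) = {m0, m2}, so the formula holds at m0.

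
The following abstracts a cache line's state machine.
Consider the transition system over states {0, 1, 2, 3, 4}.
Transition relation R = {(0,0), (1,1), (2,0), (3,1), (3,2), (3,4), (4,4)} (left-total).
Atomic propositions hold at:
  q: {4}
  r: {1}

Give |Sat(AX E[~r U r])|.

Sat(~r) = {0, 2, 3, 4}
E[~r U r]: least fixpoint, start Z0 = Sat(r) = {1}, add states in Sat(~r) with some successor in Z. Z1 = {1, 3}; fixed.
Sat(E[~r U r]) = {1, 3}
Sat(AX E[~r U r]) = {s : every successor in {1, 3}} = {1}
|Sat(AX E[~r U r])| = |{1}| = 1.

1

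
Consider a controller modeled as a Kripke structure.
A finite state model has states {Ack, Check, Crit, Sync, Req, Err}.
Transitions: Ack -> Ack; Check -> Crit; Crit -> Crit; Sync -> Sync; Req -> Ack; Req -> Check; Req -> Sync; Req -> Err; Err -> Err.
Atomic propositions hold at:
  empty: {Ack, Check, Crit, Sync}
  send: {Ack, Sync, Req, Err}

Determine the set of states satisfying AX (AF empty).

{Ack, Check, Crit, Sync}

AF empty: least fixpoint, start Z0 = {Ack, Check, Crit, Sync}, add states with every successor in Z. Already a fixed point.
Sat(AF empty) = {Ack, Check, Crit, Sync}
Sat(AX (AF empty)) = {s : every successor in {Ack, Check, Crit, Sync}} = {Ack, Check, Crit, Sync}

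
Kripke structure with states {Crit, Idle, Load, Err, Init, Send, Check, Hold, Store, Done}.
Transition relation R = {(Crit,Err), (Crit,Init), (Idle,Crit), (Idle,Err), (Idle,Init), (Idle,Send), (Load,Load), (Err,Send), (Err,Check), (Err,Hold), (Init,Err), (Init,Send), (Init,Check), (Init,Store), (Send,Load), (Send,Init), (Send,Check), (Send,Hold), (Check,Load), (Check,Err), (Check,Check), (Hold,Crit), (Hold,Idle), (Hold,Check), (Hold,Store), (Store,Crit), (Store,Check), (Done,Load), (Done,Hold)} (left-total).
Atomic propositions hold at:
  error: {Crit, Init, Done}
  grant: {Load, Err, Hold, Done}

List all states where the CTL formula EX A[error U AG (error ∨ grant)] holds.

Sat(error ∨ grant) = {Crit, Load, Err, Init, Hold, Done}
AG (error ∨ grant): greatest fixpoint, start Z0 = {Crit, Load, Err, Init, Hold, Done}, keep only states in Sat with every successor in Z. Z1 = {Crit, Load, Done}; Z2 = {Load}; fixed.
Sat(AG (error ∨ grant)) = {Load}
A[error U AG (error ∨ grant)]: least fixpoint, start Z0 = Sat(AG (error ∨ grant)) = {Load}, add states in Sat(error) with every successor in Z. Already a fixed point.
Sat(A[error U AG (error ∨ grant)]) = {Load}
Sat(EX A[error U AG (error ∨ grant)]) = {s : some successor in {Load}} = {Load, Send, Check, Done}

{Load, Send, Check, Done}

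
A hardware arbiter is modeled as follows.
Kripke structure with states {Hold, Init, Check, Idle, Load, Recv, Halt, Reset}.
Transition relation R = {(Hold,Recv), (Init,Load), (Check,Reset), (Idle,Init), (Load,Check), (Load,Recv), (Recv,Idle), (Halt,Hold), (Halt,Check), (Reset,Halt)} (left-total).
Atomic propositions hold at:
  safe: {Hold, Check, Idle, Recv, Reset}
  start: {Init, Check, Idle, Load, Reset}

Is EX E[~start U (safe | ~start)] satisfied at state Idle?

No

Sat(~start) = {Hold, Recv, Halt}
Sat(safe | ~start) = {Hold, Check, Idle, Recv, Halt, Reset}
E[~start U (safe | ~start)]: least fixpoint, start Z0 = Sat((safe | ~start)) = {Hold, Check, Idle, Recv, Halt, Reset}, add states in Sat(~start) with some successor in Z. Already a fixed point.
Sat(E[~start U (safe | ~start)]) = {Hold, Check, Idle, Recv, Halt, Reset}
Sat(EX E[~start U (safe | ~start)]) = {s : some successor in {Hold, Check, Idle, Recv, Halt, Reset}} = {Hold, Check, Load, Recv, Halt, Reset}
Idle ∉ Sat(EX E[~start U (safe | ~start)]) = {Hold, Check, Load, Recv, Halt, Reset}, so the formula does not hold at Idle.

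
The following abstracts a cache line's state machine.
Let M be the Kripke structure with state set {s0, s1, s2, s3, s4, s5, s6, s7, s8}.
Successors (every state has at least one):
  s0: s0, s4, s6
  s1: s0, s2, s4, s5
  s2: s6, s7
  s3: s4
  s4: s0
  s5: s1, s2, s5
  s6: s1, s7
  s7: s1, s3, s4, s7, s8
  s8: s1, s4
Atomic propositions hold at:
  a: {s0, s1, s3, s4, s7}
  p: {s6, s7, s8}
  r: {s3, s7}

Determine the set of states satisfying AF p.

AF p: least fixpoint, start Z0 = {s6, s7, s8}, add states with every successor in Z. Z1 = {s2, s6, s7, s8}; fixed.
Sat(AF p) = {s2, s6, s7, s8}

{s2, s6, s7, s8}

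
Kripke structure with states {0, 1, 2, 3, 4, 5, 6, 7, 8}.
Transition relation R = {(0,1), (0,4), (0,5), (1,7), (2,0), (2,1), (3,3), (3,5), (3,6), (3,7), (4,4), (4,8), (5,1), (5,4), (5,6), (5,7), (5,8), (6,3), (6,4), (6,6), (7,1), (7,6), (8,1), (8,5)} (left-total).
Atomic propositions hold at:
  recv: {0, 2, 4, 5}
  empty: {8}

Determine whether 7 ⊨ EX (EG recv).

EG recv: greatest fixpoint, start Z0 = {0, 2, 4, 5}, keep only states in Sat with some successor in Z. Already a fixed point.
Sat(EG recv) = {0, 2, 4, 5}
Sat(EX (EG recv)) = {s : some successor in {0, 2, 4, 5}} = {0, 2, 3, 4, 5, 6, 8}
7 ∉ Sat(EX (EG recv)) = {0, 2, 3, 4, 5, 6, 8}, so the formula does not hold at 7.

No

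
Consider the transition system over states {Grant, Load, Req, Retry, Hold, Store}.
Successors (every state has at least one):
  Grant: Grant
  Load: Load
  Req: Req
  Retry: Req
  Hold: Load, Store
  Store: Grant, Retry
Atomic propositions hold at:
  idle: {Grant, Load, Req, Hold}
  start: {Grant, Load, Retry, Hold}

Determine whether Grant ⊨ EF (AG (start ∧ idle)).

Yes

Sat(start ∧ idle) = {Grant, Load, Hold}
AG (start ∧ idle): greatest fixpoint, start Z0 = {Grant, Load, Hold}, keep only states in Sat with every successor in Z. Z1 = {Grant, Load}; fixed.
Sat(AG (start ∧ idle)) = {Grant, Load}
EF (AG (start ∧ idle)): least fixpoint, start Z0 = {Grant, Load}, add states with some successor in Z. Z1 = {Grant, Load, Hold, Store}; fixed.
Sat(EF (AG (start ∧ idle))) = {Grant, Load, Hold, Store}
Grant ∈ Sat(EF (AG (start ∧ idle))) = {Grant, Load, Hold, Store}, so the formula holds at Grant.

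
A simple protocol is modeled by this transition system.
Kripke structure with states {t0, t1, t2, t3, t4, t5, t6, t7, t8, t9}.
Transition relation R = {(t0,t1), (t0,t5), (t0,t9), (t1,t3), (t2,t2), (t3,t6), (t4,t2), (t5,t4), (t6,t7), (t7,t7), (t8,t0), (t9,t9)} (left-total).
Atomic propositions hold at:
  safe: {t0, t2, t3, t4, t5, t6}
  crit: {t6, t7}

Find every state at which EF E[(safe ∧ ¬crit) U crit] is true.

{t0, t1, t3, t6, t7, t8}

Sat(¬crit) = {t0, t1, t2, t3, t4, t5, t8, t9}
Sat(safe ∧ ¬crit) = {t0, t2, t3, t4, t5}
E[(safe ∧ ¬crit) U crit]: least fixpoint, start Z0 = Sat(crit) = {t6, t7}, add states in Sat(safe ∧ ¬crit) with some successor in Z. Z1 = {t3, t6, t7}; fixed.
Sat(E[(safe ∧ ¬crit) U crit]) = {t3, t6, t7}
EF E[(safe ∧ ¬crit) U crit]: least fixpoint, start Z0 = {t3, t6, t7}, add states with some successor in Z. Z1 = {t1, t3, t6, t7}; Z2 = {t0, t1, t3, t6, t7}; Z3 = {t0, t1, t3, t6, t7, t8}; fixed.
Sat(EF E[(safe ∧ ¬crit) U crit]) = {t0, t1, t3, t6, t7, t8}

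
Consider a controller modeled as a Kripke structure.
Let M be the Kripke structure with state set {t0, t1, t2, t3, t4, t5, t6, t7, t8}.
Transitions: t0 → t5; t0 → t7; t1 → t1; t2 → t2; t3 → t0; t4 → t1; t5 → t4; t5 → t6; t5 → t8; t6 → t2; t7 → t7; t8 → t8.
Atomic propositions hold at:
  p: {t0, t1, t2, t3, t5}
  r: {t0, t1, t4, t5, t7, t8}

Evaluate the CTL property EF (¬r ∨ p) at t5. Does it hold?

Sat(¬r) = {t2, t3, t6}
Sat(¬r ∨ p) = {t0, t1, t2, t3, t5, t6}
EF (¬r ∨ p): least fixpoint, start Z0 = {t0, t1, t2, t3, t5, t6}, add states with some successor in Z. Z1 = {t0, t1, t2, t3, t4, t5, t6}; fixed.
Sat(EF (¬r ∨ p)) = {t0, t1, t2, t3, t4, t5, t6}
t5 ∈ Sat(EF (¬r ∨ p)) = {t0, t1, t2, t3, t4, t5, t6}, so the formula holds at t5.

Yes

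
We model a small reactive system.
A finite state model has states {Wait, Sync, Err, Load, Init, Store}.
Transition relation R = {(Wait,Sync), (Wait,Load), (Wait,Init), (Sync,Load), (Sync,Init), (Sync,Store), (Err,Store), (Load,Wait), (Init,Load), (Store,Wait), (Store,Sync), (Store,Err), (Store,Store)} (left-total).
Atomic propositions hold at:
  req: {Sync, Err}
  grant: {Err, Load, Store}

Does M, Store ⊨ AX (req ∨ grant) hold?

No

Sat(req ∨ grant) = {Sync, Err, Load, Store}
Sat(AX (req ∨ grant)) = {s : every successor in {Sync, Err, Load, Store}} = {Err, Init}
Store ∉ Sat(AX (req ∨ grant)) = {Err, Init}, so the formula does not hold at Store.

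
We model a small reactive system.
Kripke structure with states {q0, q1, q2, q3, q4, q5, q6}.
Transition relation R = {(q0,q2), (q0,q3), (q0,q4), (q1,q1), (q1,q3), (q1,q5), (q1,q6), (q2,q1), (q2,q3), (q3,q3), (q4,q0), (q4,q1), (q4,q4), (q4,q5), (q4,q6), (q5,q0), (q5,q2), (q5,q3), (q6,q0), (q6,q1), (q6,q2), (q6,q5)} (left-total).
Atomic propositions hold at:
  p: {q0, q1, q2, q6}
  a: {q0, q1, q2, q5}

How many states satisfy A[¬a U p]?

4

Sat(¬a) = {q3, q4, q6}
A[¬a U p]: least fixpoint, start Z0 = Sat(p) = {q0, q1, q2, q6}, add states in Sat(¬a) with every successor in Z. Already a fixed point.
Sat(A[¬a U p]) = {q0, q1, q2, q6}
|Sat(A[¬a U p])| = |{q0, q1, q2, q6}| = 4.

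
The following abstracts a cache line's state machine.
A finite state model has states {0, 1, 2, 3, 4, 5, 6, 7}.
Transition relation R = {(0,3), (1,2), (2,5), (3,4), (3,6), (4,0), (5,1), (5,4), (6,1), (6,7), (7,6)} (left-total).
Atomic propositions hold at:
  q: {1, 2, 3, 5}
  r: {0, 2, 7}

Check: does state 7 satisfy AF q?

No

AF q: least fixpoint, start Z0 = {1, 2, 3, 5}, add states with every successor in Z. Z1 = {0, 1, 2, 3, 5}; Z2 = {0, 1, 2, 3, 4, 5}; fixed.
Sat(AF q) = {0, 1, 2, 3, 4, 5}
7 ∉ Sat(AF q) = {0, 1, 2, 3, 4, 5}, so the formula does not hold at 7.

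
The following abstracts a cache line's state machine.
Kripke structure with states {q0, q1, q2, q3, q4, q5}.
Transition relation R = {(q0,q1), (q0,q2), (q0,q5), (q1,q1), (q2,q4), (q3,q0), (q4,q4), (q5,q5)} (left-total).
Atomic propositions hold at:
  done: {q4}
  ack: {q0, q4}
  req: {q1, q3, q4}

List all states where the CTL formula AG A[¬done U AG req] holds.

Sat(¬done) = {q0, q1, q2, q3, q5}
AG req: greatest fixpoint, start Z0 = {q1, q3, q4}, keep only states in Sat with every successor in Z. Z1 = {q1, q4}; fixed.
Sat(AG req) = {q1, q4}
A[¬done U AG req]: least fixpoint, start Z0 = Sat(AG req) = {q1, q4}, add states in Sat(¬done) with every successor in Z. Z1 = {q1, q2, q4}; fixed.
Sat(A[¬done U AG req]) = {q1, q2, q4}
AG A[¬done U AG req]: greatest fixpoint, start Z0 = {q1, q2, q4}, keep only states in Sat with every successor in Z. Already a fixed point.
Sat(AG A[¬done U AG req]) = {q1, q2, q4}

{q1, q2, q4}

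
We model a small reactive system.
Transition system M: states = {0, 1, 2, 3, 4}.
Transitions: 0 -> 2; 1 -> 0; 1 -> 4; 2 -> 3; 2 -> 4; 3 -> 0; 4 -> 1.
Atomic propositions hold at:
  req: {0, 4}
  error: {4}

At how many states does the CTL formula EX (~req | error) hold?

4

Sat(~req) = {1, 2, 3}
Sat(~req | error) = {1, 2, 3, 4}
Sat(EX (~req | error)) = {s : some successor in {1, 2, 3, 4}} = {0, 1, 2, 4}
|Sat(EX (~req | error))| = |{0, 1, 2, 4}| = 4.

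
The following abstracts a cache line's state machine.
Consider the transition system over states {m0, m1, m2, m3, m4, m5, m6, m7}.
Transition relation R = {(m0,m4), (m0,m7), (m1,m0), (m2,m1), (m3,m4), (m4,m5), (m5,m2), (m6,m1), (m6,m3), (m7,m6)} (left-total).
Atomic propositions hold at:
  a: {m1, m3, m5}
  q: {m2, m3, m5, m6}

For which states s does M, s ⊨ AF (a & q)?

Sat(a & q) = {m3, m5}
AF (a & q): least fixpoint, start Z0 = {m3, m5}, add states with every successor in Z. Z1 = {m3, m4, m5}; fixed.
Sat(AF (a & q)) = {m3, m4, m5}

{m3, m4, m5}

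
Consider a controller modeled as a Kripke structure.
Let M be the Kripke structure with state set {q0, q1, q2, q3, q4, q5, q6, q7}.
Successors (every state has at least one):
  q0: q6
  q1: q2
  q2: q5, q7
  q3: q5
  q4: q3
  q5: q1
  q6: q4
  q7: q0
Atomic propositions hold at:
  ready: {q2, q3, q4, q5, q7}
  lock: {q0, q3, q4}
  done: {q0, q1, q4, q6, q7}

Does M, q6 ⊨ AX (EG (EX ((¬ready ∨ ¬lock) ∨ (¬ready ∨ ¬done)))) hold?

Sat(¬ready) = {q0, q1, q6}
Sat(¬lock) = {q1, q2, q5, q6, q7}
Sat(¬ready ∨ ¬lock) = {q0, q1, q2, q5, q6, q7}
Sat(¬done) = {q2, q3, q5}
Sat(¬ready ∨ ¬done) = {q0, q1, q2, q3, q5, q6}
Sat((¬ready ∨ ¬lock) ∨ (¬ready ∨ ¬done)) = {q0, q1, q2, q3, q5, q6, q7}
Sat(EX ((¬ready ∨ ¬lock) ∨ (¬ready ∨ ¬done))) = {s : some successor in {q0, q1, q2, q3, q5, q6, q7}} = {q0, q1, q2, q3, q4, q5, q7}
EG (EX ((¬ready ∨ ¬lock) ∨ (¬ready ∨ ¬done))): greatest fixpoint, start Z0 = {q0, q1, q2, q3, q4, q5, q7}, keep only states in Sat with some successor in Z. Z1 = {q1, q2, q3, q4, q5, q7}; Z2 = {q1, q2, q3, q4, q5}; fixed.
Sat(EG (EX ((¬ready ∨ ¬lock) ∨ (¬ready ∨ ¬done)))) = {q1, q2, q3, q4, q5}
Sat(AX (EG (EX ((¬ready ∨ ¬lock) ∨ (¬ready ∨ ¬done))))) = {s : every successor in {q1, q2, q3, q4, q5}} = {q1, q3, q4, q5, q6}
q6 ∈ Sat(AX (EG (EX ((¬ready ∨ ¬lock) ∨ (¬ready ∨ ¬done))))) = {q1, q3, q4, q5, q6}, so the formula holds at q6.

Yes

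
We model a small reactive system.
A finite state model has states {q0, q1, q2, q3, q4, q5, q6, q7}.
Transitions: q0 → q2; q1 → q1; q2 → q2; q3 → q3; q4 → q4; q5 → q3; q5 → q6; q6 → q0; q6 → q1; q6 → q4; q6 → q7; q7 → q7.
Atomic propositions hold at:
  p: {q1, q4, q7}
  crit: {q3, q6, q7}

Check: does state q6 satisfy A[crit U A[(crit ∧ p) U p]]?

No

Sat(crit ∧ p) = {q7}
A[(crit ∧ p) U p]: least fixpoint, start Z0 = Sat(p) = {q1, q4, q7}, add states in Sat(crit ∧ p) with every successor in Z. Already a fixed point.
Sat(A[(crit ∧ p) U p]) = {q1, q4, q7}
A[crit U A[(crit ∧ p) U p]]: least fixpoint, start Z0 = Sat(A[(crit ∧ p) U p]) = {q1, q4, q7}, add states in Sat(crit) with every successor in Z. Already a fixed point.
Sat(A[crit U A[(crit ∧ p) U p]]) = {q1, q4, q7}
q6 ∉ Sat(A[crit U A[(crit ∧ p) U p]]) = {q1, q4, q7}, so the formula does not hold at q6.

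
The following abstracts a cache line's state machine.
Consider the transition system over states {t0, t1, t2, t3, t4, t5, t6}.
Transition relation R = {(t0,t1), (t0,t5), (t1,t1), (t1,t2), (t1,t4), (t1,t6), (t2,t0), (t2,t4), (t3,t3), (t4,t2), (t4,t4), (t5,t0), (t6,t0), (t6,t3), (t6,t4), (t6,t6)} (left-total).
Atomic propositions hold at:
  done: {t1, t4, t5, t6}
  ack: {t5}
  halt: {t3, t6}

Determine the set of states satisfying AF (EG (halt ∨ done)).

Sat(halt ∨ done) = {t1, t3, t4, t5, t6}
EG (halt ∨ done): greatest fixpoint, start Z0 = {t1, t3, t4, t5, t6}, keep only states in Sat with some successor in Z. Z1 = {t1, t3, t4, t6}; fixed.
Sat(EG (halt ∨ done)) = {t1, t3, t4, t6}
AF (EG (halt ∨ done)): least fixpoint, start Z0 = {t1, t3, t4, t6}, add states with every successor in Z. Already a fixed point.
Sat(AF (EG (halt ∨ done))) = {t1, t3, t4, t6}

{t1, t3, t4, t6}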